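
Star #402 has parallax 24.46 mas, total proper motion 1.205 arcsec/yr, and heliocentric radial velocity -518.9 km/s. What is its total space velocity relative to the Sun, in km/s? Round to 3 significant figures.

569 km/s

d = 1/p = 1/0.02446″ = 40.883 pc.
v_t = 4.740 μ d = 4.740 × 1.205 × 40.883 = 233.51 km/s.
v = √(v_r² + v_t²) = √((-518.9)² + 233.51²) = √323784 = 569.02 km/s.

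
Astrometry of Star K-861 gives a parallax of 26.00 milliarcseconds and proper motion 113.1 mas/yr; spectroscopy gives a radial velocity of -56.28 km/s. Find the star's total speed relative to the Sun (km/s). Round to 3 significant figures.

d = 1/p = 1/0.02600″ = 38.462 pc.
μ = 113.1 mas/yr = 0.1131 ″/yr.
v_t = 4.740 μ d = 4.740 × 0.1131 × 38.462 = 20.619 km/s.
v = √(v_r² + v_t²) = √((-56.28)² + 20.619²) = √3592.58 = 59.938 km/s.

59.9 km/s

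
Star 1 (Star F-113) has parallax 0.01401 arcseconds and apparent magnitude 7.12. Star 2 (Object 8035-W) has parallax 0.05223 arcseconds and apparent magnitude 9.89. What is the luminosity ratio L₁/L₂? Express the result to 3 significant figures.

d₁ = 1/p₁ = 1/0.01401″ = 71.378 pc; d₂ = 1/p₂ = 1/0.05223″ = 19.146 pc.
M₁ = m₁ − 5 log₁₀ d₁ + 5 = 7.12 − 9.2678 + 5 = 2.8522.
M₂ = 9.89 − 6.4104 + 5 = 8.4796.
L₁/L₂ = 10^(0.4(M₂ − M₁)) = 10^(0.4 × 5.6274) = 10^2.25096 = 178.22.

L₁/L₂ = 178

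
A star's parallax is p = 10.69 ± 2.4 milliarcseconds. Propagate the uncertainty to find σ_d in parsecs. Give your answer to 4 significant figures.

21.00 pc

d = 1/p, so σ_d = σ_p / p².
σ_d = 0.00240 / (0.01069)² = 0.00240 / 0.00011428 = 21.001 pc.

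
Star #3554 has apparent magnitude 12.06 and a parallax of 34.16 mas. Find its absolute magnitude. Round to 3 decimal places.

M = 9.728

d = 1/p = 1/0.03416″ = 29.274 pc.
m − M = 5 log₁₀(29.274) − 5 = 7.3324 − 5 = 2.3324.
M = m − (m − M) = 12.06 − 2.3324 = 9.728.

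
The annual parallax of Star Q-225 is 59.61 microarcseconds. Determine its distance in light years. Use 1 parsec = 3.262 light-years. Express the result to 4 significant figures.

54720 light years

p = 59.61 microarcseconds = 0.00005961 arcsec.
d = 1/p = 1/0.00005961 = 16776 pc.
In light-years: 16776 × 3.262 = 54723 ly.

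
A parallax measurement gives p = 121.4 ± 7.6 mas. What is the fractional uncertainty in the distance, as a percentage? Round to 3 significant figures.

For d = 1/p, |σ_d/d| = |σ_p/p|.
σ_p/p = 7.6 / 121.4 = 0.062603 = 6.2603%.

6.26%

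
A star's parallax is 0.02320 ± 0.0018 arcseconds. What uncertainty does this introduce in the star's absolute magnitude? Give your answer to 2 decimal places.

σ_M = 0.17 mag

M = m − 5 log₁₀ d + 5 = m + 5 log₁₀ p + 5, so ∂M/∂p = 5/(p ln 10).
σ_M = (5/ln 10) · (σ_p/p) = 2.1715 × 0.0018/0.02320 = 2.1715 × 0.077586 = 0.16848.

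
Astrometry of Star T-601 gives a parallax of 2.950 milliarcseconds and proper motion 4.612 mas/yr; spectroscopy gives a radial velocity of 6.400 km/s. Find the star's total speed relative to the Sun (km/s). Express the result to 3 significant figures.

9.79 km/s

d = 1/p = 1/0.002950″ = 338.98 pc.
μ = 4.612 mas/yr = 0.004612 ″/yr.
v_t = 4.740 μ d = 4.740 × 0.004612 × 338.98 = 7.4104 km/s.
v = √(v_r² + v_t²) = √(6.400² + 7.4104²) = √95.874 = 9.7915 km/s.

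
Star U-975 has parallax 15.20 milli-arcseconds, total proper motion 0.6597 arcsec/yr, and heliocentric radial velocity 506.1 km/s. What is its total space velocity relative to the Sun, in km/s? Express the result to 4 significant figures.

d = 1/p = 1/0.01520″ = 65.789 pc.
v_t = 4.740 μ d = 4.740 × 0.6597 × 65.789 = 205.72 km/s.
v = √(v_r² + v_t²) = √(506.1² + 205.72²) = √298458 = 546.31 km/s.

546.3 km/s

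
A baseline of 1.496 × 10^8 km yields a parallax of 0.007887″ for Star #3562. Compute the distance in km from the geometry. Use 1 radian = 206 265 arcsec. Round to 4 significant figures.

3.912 × 10^15 km

θ = 0.007887″ = 0.007887/206265 = 3.8237 × 10^-8 rad.
d = B/θ = (1.496 × 10^8) / (3.8237 × 10^-8) = 3.9124 × 10^15 km.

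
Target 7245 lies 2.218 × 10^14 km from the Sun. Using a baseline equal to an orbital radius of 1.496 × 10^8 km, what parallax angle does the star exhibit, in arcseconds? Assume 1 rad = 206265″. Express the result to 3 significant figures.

θ ≈ B/d = (1.496 × 10^8) / (2.218 × 10^14) = 6.7448 × 10^-7 rad.
In arcseconds: 6.7448 × 10^-7 × 206265 = 0.13912″.

0.139 arcsec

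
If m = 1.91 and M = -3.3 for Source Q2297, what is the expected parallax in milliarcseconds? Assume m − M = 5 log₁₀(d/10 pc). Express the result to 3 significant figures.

m − M = 1.91 − (-3.3) = 5.21.
d = 10^((m−M)/5 + 1) = 10^2.042 = 110.15 pc.
p = 1/d = 1/110.15 = 0.0090785 arcsec = 9.0785 mas.

9.08 mas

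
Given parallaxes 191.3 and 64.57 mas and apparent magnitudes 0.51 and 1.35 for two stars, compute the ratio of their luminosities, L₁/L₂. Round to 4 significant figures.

L₁/L₂ = 0.2470

d₁ = 1/p₁ = 1/0.1913″ = 5.2274 pc; d₂ = 1/p₂ = 1/0.06457″ = 15.487 pc.
M₁ = m₁ − 5 log₁₀ d₁ + 5 = 0.51 − 3.5914 + 5 = 1.9186.
M₂ = 1.35 − 5.9498 + 5 = 0.4002.
L₁/L₂ = 10^(0.4(M₂ − M₁)) = 10^(0.4 × (-1.5184)) = 10^(-0.60736) = 0.24697.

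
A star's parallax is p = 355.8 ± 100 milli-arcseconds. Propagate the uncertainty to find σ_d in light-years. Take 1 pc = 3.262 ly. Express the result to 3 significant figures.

2.58 ly

d = 1/p, so σ_d = σ_p / p².
σ_d = 0.100 / (0.3558)² = 0.100 / 0.12659 = 0.78995 pc = 0.78995 × 3.262 ly = 2.5768 ly.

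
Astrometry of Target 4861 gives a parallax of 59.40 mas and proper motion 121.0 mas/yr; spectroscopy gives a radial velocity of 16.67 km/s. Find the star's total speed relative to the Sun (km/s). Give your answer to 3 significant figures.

d = 1/p = 1/0.05940″ = 16.835 pc.
μ = 121.0 mas/yr = 0.1210 ″/yr.
v_t = 4.740 μ d = 4.740 × 0.1210 × 16.835 = 9.6555 km/s.
v = √(v_r² + v_t²) = √(16.67² + 9.6555²) = √371.118 = 19.264 km/s.

19.3 km/s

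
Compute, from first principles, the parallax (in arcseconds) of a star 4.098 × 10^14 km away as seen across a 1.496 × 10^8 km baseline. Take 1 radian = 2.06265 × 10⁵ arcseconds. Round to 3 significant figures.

0.0753 arcsec

θ ≈ B/d = (1.496 × 10^8) / (4.098 × 10^14) = 3.6506 × 10^-7 rad.
In arcseconds: 3.6506 × 10^-7 × 206265 = 0.075299″.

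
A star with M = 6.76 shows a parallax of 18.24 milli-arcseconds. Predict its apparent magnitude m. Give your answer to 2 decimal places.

m = 10.45

d = 1/p = 1/0.01824″ = 54.825 pc.
m − M = 5 log₁₀ d − 5 = 5 log₁₀(54.825) − 5 = 8.6949 − 5 = 3.6949.
m = M + (m − M) = 6.76 + 3.6949 = 10.45.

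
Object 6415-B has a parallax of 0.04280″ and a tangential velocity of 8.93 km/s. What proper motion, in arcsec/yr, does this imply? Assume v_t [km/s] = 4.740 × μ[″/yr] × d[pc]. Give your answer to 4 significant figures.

0.08063 arcsec/yr

d = 1/p = 1/0.04280″ = 23.364 pc.
μ = v_t / (4.74 d) = 8.93 / (4.74 × 23.364) = 8.93 / 110.75 = 0.080632 ″/yr.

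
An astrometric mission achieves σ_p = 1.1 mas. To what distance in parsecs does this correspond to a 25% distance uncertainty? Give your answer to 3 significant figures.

σ_d/d = σ_p/p, so the condition is σ_p/p ≤ 0.25, i.e. p ≥ σ_p/0.25.
p_min = 1.1/0.25 = 4.4 mas = 0.0044 arcsec.
d_max = 1/p_min = 1/0.0044 = 227.27 pc.

227 pc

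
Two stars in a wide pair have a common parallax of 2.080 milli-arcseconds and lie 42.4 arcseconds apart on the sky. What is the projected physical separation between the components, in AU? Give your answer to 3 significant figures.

20400 AU

d = 1/p = 1/0.002080″ = 480.77 pc.
At distance d (pc), an angle of θ arcsec spans θ·d AU: s = 42.4 × 480.77 = 20385 AU.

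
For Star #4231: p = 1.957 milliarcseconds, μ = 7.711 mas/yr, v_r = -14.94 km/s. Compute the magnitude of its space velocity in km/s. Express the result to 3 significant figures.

23.9 km/s

d = 1/p = 1/0.001957″ = 510.99 pc.
μ = 7.711 mas/yr = 0.007711 ″/yr.
v_t = 4.740 μ d = 4.740 × 0.007711 × 510.99 = 18.677 km/s.
v = √(v_r² + v_t²) = √((-14.94)² + 18.677²) = √572.034 = 23.917 km/s.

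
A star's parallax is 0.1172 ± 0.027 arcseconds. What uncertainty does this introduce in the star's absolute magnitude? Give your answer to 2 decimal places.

σ_M = 0.50 mag

M = m − 5 log₁₀ d + 5 = m + 5 log₁₀ p + 5, so ∂M/∂p = 5/(p ln 10).
σ_M = (5/ln 10) · (σ_p/p) = 2.1715 × 0.027/0.1172 = 2.1715 × 0.23038 = 0.50027.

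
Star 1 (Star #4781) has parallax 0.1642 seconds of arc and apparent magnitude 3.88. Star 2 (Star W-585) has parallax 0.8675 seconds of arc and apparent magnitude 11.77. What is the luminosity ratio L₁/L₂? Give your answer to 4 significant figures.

L₁/L₂ = 39980

d₁ = 1/p₁ = 1/0.1642″ = 6.0901 pc; d₂ = 1/p₂ = 1/0.8675″ = 1.1527 pc.
M₁ = m₁ − 5 log₁₀ d₁ + 5 = 3.88 − 3.9231 + 5 = 4.9569.
M₂ = 11.77 − 0.3086 + 5 = 16.4614.
L₁/L₂ = 10^(0.4(M₂ − M₁)) = 10^(0.4 × 11.5045) = 10^4.60180 = 39976.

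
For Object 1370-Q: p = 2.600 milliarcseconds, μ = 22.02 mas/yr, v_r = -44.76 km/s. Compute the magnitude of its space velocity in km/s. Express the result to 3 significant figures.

d = 1/p = 1/0.002600″ = 384.62 pc.
μ = 22.02 mas/yr = 0.02202 ″/yr.
v_t = 4.740 μ d = 4.740 × 0.02202 × 384.62 = 40.145 km/s.
v = √(v_r² + v_t²) = √((-44.76)² + 40.145²) = √3615.08 = 60.126 km/s.

60.1 km/s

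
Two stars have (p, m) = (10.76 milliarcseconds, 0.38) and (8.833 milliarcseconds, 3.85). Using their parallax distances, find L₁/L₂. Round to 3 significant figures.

d₁ = 1/p₁ = 1/0.01076″ = 92.937 pc; d₂ = 1/p₂ = 1/0.008833″ = 113.21 pc.
M₁ = m₁ − 5 log₁₀ d₁ + 5 = 0.38 − 9.8409 + 5 = -4.4609.
M₂ = 3.85 − 10.2694 + 5 = -1.4194.
L₁/L₂ = 10^(0.4(M₂ − M₁)) = 10^(0.4 × 3.0415) = 10^1.21660 = 16.466.

L₁/L₂ = 16.5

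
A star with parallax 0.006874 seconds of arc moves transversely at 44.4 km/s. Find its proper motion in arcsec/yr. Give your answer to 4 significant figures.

d = 1/p = 1/0.006874″ = 145.48 pc.
μ = v_t / (4.74 d) = 44.4 / (4.74 × 145.48) = 44.4 / 689.58 = 0.064387 ″/yr.

0.06439 arcsec/yr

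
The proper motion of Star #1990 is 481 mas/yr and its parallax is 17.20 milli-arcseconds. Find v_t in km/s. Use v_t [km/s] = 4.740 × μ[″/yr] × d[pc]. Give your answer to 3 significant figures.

d = 1/p = 1/0.01720″ = 58.14 pc.
μ = 481 mas/yr = 0.481 ″/yr.
v_t = 4.74 × μ × d = 4.74 × 0.481 × 58.14 = 132.56 km/s.

133 km/s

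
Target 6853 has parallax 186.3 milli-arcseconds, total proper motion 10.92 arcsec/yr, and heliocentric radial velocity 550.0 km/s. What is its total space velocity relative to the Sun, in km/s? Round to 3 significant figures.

616 km/s

d = 1/p = 1/0.1863″ = 5.3677 pc.
v_t = 4.740 μ d = 4.740 × 10.92 × 5.3677 = 277.84 km/s.
v = √(v_r² + v_t²) = √(550.0² + 277.84²) = √379695 = 616.19 km/s.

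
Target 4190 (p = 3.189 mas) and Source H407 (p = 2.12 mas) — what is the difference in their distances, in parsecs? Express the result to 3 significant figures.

d_A = 1/0.003189″ = 313.58 pc; d_B = 1/0.002120″ = 471.7 pc.
|d_B − d_A| = |471.7 − 313.58| = 158.12 pc.

158 pc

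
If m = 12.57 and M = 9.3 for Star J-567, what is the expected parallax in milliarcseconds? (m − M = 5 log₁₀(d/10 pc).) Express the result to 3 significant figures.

22.2 mas

m − M = 12.57 − 9.3 = 3.27.
d = 10^((m−M)/5 + 1) = 10^1.654 = 45.082 pc.
p = 1/d = 1/45.082 = 0.022182 arcsec = 22.182 mas.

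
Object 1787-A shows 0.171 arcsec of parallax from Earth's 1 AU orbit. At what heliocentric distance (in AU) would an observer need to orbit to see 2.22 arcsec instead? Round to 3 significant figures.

Parallax scales linearly with baseline: p ∝ B, so B = p_target / p_Earth × 1 AU.
B = 2.22 / 0.171 = 12.982 AU.

13.0 AU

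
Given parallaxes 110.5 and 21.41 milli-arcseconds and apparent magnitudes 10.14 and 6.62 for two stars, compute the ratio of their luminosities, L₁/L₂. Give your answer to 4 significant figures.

L₁/L₂ = 0.001467

d₁ = 1/p₁ = 1/0.1105″ = 9.0498 pc; d₂ = 1/p₂ = 1/0.02141″ = 46.707 pc.
M₁ = m₁ − 5 log₁₀ d₁ + 5 = 10.14 − 4.7832 + 5 = 10.3568.
M₂ = 6.62 − 8.3469 + 5 = 3.2731.
L₁/L₂ = 10^(0.4(M₂ − M₁)) = 10^(0.4 × (-7.0837)) = 10^(-2.83348) = 0.0014673.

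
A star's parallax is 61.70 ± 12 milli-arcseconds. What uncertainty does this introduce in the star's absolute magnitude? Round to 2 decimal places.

M = m − 5 log₁₀ d + 5 = m + 5 log₁₀ p + 5, so ∂M/∂p = 5/(p ln 10).
σ_M = (5/ln 10) · (σ_p/p) = 2.1715 × 12/61.70 = 2.1715 × 0.19449 = 0.42234.

σ_M = 0.42 mag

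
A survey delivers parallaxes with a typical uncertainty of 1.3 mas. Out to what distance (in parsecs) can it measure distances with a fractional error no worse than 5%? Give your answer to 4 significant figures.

38.46 pc

σ_d/d = σ_p/p, so the condition is σ_p/p ≤ 0.05, i.e. p ≥ σ_p/0.05.
p_min = 1.3/0.05 = 26 mas = 0.026 arcsec.
d_max = 1/p_min = 1/0.026 = 38.462 pc.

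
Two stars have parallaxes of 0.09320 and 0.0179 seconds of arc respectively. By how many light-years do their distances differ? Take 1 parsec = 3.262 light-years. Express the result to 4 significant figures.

147.2 ly

d_A = 1/0.09320″ = 10.73 pc; d_B = 1/0.01790″ = 55.866 pc.
|d_B − d_A| = |55.866 − 10.73| = 45.136 pc = 45.136 × 3.262 ly = 147.23 ly.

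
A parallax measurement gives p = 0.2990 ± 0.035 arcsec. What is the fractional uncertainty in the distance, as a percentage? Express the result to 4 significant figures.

For d = 1/p, |σ_d/d| = |σ_p/p|.
σ_p/p = 0.035 / 0.2990 = 0.11706 = 11.706%.

11.71%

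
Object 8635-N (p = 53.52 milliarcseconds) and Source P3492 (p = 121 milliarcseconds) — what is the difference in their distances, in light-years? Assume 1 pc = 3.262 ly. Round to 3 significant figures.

d_A = 1/0.05352″ = 18.685 pc; d_B = 1/0.1210″ = 8.2645 pc.
|d_B − d_A| = |8.2645 − 18.685| = 10.421 pc = 10.421 × 3.262 ly = 33.993 ly.

34.0 ly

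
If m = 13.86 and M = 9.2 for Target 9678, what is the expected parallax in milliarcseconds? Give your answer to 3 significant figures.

11.7 mas

m − M = 13.86 − 9.2 = 4.66.
d = 10^((m−M)/5 + 1) = 10^1.932 = 85.507 pc.
p = 1/d = 1/85.507 = 0.011695 arcsec = 11.695 mas.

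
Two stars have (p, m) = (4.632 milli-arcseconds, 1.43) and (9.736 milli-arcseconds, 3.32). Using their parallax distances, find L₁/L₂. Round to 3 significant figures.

L₁/L₂ = 25.2

d₁ = 1/p₁ = 1/0.004632″ = 215.89 pc; d₂ = 1/p₂ = 1/0.009736″ = 102.71 pc.
M₁ = m₁ − 5 log₁₀ d₁ + 5 = 1.43 − 11.6712 + 5 = -5.2412.
M₂ = 3.32 − 10.0581 + 5 = -1.7381.
L₁/L₂ = 10^(0.4(M₂ − M₁)) = 10^(0.4 × 3.5031) = 10^1.40124 = 25.191.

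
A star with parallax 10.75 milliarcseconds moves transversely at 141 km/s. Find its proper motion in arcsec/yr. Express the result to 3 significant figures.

d = 1/p = 1/0.01075″ = 93.023 pc.
μ = v_t / (4.74 d) = 141 / (4.74 × 93.023) = 141 / 440.93 = 0.31978 ″/yr.

0.320 arcsec/yr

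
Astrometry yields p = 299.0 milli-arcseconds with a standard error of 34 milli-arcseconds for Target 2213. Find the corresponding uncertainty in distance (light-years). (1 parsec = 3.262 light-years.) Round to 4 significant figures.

d = 1/p, so σ_d = σ_p / p².
σ_d = 0.0340 / (0.2990)² = 0.0340 / 0.089401 = 0.38031 pc = 0.38031 × 3.262 ly = 1.2406 ly.

1.241 ly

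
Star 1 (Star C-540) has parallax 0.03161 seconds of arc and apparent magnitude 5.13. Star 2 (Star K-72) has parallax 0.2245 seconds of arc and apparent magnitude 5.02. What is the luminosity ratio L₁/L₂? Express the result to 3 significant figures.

L₁/L₂ = 45.6

d₁ = 1/p₁ = 1/0.03161″ = 31.636 pc; d₂ = 1/p₂ = 1/0.2245″ = 4.4543 pc.
M₁ = m₁ − 5 log₁₀ d₁ + 5 = 5.13 − 7.5009 + 5 = 2.6291.
M₂ = 5.02 − 3.2439 + 5 = 6.7761.
L₁/L₂ = 10^(0.4(M₂ − M₁)) = 10^(0.4 × 4.1470) = 10^1.65880 = 45.583.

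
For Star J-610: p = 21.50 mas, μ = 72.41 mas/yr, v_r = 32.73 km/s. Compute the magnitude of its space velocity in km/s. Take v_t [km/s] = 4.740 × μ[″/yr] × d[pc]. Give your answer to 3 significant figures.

36.4 km/s

d = 1/p = 1/0.02150″ = 46.512 pc.
μ = 72.41 mas/yr = 0.07241 ″/yr.
v_t = 4.740 μ d = 4.740 × 0.07241 × 46.512 = 15.964 km/s.
v = √(v_r² + v_t²) = √(32.73² + 15.964²) = √1326.1 = 36.416 km/s.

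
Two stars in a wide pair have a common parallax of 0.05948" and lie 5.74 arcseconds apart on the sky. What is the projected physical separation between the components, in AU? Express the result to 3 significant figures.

d = 1/p = 1/0.05948″ = 16.812 pc.
At distance d (pc), an angle of θ arcsec spans θ·d AU: s = 5.74 × 16.812 = 96.501 AU.

96.5 AU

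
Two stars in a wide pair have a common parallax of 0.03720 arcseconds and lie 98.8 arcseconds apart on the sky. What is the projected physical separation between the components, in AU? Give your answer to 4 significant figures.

d = 1/p = 1/0.03720″ = 26.882 pc.
At distance d (pc), an angle of θ arcsec spans θ·d AU: s = 98.8 × 26.882 = 2655.9 AU.

2656 AU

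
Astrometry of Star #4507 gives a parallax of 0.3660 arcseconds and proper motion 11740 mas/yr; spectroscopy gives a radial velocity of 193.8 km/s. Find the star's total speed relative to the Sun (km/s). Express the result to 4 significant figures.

d = 1/p = 1/0.3660″ = 2.7322 pc.
μ = 11740 mas/yr = 11.74 ″/yr.
v_t = 4.740 μ d = 4.740 × 11.74 × 2.7322 = 152.04 km/s.
v = √(v_r² + v_t²) = √(193.8² + 152.04²) = √60674.6 = 246.32 km/s.

246.3 km/s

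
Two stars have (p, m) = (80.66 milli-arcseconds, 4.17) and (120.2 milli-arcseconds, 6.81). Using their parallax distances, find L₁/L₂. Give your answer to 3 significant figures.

L₁/L₂ = 25.3

d₁ = 1/p₁ = 1/0.08066″ = 12.398 pc; d₂ = 1/p₂ = 1/0.1202″ = 8.3195 pc.
M₁ = m₁ − 5 log₁₀ d₁ + 5 = 4.17 − 5.4668 + 5 = 3.7032.
M₂ = 6.81 − 4.6005 + 5 = 7.2095.
L₁/L₂ = 10^(0.4(M₂ − M₁)) = 10^(0.4 × 3.5063) = 10^1.40252 = 25.265.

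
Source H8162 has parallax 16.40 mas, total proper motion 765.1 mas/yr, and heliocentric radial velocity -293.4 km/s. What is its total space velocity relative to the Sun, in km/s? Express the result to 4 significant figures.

d = 1/p = 1/0.01640″ = 60.976 pc.
μ = 765.1 mas/yr = 0.7651 ″/yr.
v_t = 4.740 μ d = 4.740 × 0.7651 × 60.976 = 221.13 km/s.
v = √(v_r² + v_t²) = √((-293.4)² + 221.13²) = √134982 = 367.4 km/s.

367.4 km/s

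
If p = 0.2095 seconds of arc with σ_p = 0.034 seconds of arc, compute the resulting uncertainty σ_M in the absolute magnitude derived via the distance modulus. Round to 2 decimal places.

σ_M = 0.35 mag

M = m − 5 log₁₀ d + 5 = m + 5 log₁₀ p + 5, so ∂M/∂p = 5/(p ln 10).
σ_M = (5/ln 10) · (σ_p/p) = 2.1715 × 0.034/0.2095 = 2.1715 × 0.16229 = 0.35241.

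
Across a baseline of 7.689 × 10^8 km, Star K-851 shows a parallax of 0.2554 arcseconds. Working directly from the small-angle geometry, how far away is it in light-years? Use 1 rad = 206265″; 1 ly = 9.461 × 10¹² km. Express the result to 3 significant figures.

θ = 0.2554″ = 0.2554/206265 = 1.2382 × 10^-6 rad.
d = B/θ = (7.689 × 10^8) / (1.2382 × 10^-6) = 6.2098 × 10^14 km = (6.2098 × 10^14) / (9.461 × 10^12) ly = 65.636 ly.

65.6 ly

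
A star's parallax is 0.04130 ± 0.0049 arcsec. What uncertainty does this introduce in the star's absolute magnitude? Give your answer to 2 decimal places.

σ_M = 0.26 mag

M = m − 5 log₁₀ d + 5 = m + 5 log₁₀ p + 5, so ∂M/∂p = 5/(p ln 10).
σ_M = (5/ln 10) · (σ_p/p) = 2.1715 × 0.0049/0.04130 = 2.1715 × 0.11864 = 0.25763.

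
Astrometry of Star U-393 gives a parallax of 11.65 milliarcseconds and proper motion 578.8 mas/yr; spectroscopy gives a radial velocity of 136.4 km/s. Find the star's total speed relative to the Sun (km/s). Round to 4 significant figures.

272.1 km/s

d = 1/p = 1/0.01165″ = 85.837 pc.
μ = 578.8 mas/yr = 0.5788 ″/yr.
v_t = 4.740 μ d = 4.740 × 0.5788 × 85.837 = 235.49 km/s.
v = √(v_r² + v_t²) = √(136.4² + 235.49²) = √74060.5 = 272.14 km/s.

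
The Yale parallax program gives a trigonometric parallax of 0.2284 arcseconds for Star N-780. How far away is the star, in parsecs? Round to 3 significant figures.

d = 1/p = 1/0.2284 = 4.3783 pc.

4.38 pc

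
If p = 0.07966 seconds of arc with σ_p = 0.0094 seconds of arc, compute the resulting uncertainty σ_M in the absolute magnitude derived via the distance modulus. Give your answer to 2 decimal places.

σ_M = 0.26 mag

M = m − 5 log₁₀ d + 5 = m + 5 log₁₀ p + 5, so ∂M/∂p = 5/(p ln 10).
σ_M = (5/ln 10) · (σ_p/p) = 2.1715 × 0.0094/0.07966 = 2.1715 × 0.118 = 0.25624.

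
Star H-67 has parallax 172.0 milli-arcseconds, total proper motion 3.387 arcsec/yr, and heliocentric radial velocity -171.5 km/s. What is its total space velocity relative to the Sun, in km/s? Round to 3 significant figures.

195 km/s

d = 1/p = 1/0.1720″ = 5.814 pc.
v_t = 4.740 μ d = 4.740 × 3.387 × 5.814 = 93.34 km/s.
v = √(v_r² + v_t²) = √((-171.5)² + 93.34²) = √38124.6 = 195.26 km/s.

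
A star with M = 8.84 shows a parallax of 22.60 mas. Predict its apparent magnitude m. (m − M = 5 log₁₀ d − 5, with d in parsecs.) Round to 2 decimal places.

d = 1/p = 1/0.02260″ = 44.248 pc.
m − M = 5 log₁₀ d − 5 = 5 log₁₀(44.248) − 5 = 8.2295 − 5 = 3.2295.
m = M + (m − M) = 8.84 + 3.2295 = 12.07.

m = 12.07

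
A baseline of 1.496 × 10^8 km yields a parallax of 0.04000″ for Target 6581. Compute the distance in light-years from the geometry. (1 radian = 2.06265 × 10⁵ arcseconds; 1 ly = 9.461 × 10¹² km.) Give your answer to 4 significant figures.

81.54 ly

θ = 0.04000″ = 0.04000/206265 = 1.9393 × 10^-7 rad.
d = B/θ = (1.496 × 10^8) / (1.9393 × 10^-7) = 7.7141 × 10^14 km = (7.7141 × 10^14) / (9.461 × 10^12) ly = 81.536 ly.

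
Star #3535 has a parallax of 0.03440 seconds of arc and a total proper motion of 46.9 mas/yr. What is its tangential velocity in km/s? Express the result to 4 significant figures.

d = 1/p = 1/0.03440″ = 29.07 pc.
μ = 46.9 mas/yr = 0.0469 ″/yr.
v_t = 4.74 × μ × d = 4.74 × 0.0469 × 29.07 = 6.4624 km/s.

6.462 km/s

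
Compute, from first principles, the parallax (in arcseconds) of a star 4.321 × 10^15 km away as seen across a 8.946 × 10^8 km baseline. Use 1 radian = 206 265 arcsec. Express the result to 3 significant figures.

0.0427 arcsec

θ ≈ B/d = (8.946 × 10^8) / (4.321 × 10^15) = 2.0704 × 10^-7 rad.
In arcseconds: 2.0704 × 10^-7 × 206265 = 0.042705″.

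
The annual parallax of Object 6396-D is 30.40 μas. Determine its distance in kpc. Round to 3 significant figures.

p = 30.40 μas = 0.00003040 arcsec.
d = 1/p = 1/0.00003040 = 32895 pc.
= 32.895 kpc.

32.9 kpc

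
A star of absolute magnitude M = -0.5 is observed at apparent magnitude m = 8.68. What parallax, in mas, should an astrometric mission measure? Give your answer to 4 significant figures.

m − M = 8.68 − (-0.5) = 9.18.
d = 10^((m−M)/5 + 1) = 10^2.836 = 685.49 pc.
p = 1/d = 1/685.49 = 0.0014588 arcsec = 1.4588 mas.

1.459 mas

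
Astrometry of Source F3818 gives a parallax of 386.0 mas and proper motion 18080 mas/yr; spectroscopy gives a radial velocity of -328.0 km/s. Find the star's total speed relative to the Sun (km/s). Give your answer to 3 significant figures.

d = 1/p = 1/0.3860″ = 2.5907 pc.
μ = 18080 mas/yr = 18.08 ″/yr.
v_t = 4.740 μ d = 4.740 × 18.08 × 2.5907 = 222.02 km/s.
v = √(v_r² + v_t²) = √((-328.0)² + 222.02²) = √156877 = 396.08 km/s.

396 km/s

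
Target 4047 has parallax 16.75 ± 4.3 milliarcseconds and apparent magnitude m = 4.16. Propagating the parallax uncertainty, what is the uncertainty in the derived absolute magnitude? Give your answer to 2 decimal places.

σ_M = 0.56 mag

M = m − 5 log₁₀ d + 5 = m + 5 log₁₀ p + 5, so ∂M/∂p = 5/(p ln 10).
σ_M = (5/ln 10) · (σ_p/p) = 2.1715 × 4.3/16.75 = 2.1715 × 0.25672 = 0.55747.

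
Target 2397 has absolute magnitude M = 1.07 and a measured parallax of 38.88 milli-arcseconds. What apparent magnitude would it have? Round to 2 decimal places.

m = 3.12

d = 1/p = 1/0.03888″ = 25.72 pc.
m − M = 5 log₁₀ d − 5 = 5 log₁₀(25.72) − 5 = 7.0514 − 5 = 2.0514.
m = M + (m − M) = 1.07 + 2.0514 = 3.12.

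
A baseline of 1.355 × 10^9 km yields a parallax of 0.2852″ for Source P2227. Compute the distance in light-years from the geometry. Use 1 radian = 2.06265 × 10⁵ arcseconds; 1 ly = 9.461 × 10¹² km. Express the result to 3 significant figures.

104 ly

θ = 0.2852″ = 0.2852/206265 = 1.3827 × 10^-6 rad.
d = B/θ = (1.355 × 10^9) / (1.3827 × 10^-6) = 9.7997 × 10^14 km = (9.7997 × 10^14) / (9.461 × 10^12) ly = 103.58 ly.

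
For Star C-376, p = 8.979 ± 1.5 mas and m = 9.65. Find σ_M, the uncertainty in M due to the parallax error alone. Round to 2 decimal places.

M = m − 5 log₁₀ d + 5 = m + 5 log₁₀ p + 5, so ∂M/∂p = 5/(p ln 10).
σ_M = (5/ln 10) · (σ_p/p) = 2.1715 × 1.5/8.979 = 2.1715 × 0.16706 = 0.36277.

σ_M = 0.36 mag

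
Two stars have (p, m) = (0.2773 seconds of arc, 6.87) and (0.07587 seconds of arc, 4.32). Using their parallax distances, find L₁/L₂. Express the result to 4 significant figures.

L₁/L₂ = 0.007149

d₁ = 1/p₁ = 1/0.2773″ = 3.6062 pc; d₂ = 1/p₂ = 1/0.07587″ = 13.18 pc.
M₁ = m₁ − 5 log₁₀ d₁ + 5 = 6.87 − 2.7852 + 5 = 9.0848.
M₂ = 4.32 − 5.5996 + 5 = 3.7204.
L₁/L₂ = 10^(0.4(M₂ − M₁)) = 10^(0.4 × (-5.3644)) = 10^(-2.14576) = 0.0071489.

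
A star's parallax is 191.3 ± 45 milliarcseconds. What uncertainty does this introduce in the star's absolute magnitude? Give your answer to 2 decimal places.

σ_M = 0.51 mag

M = m − 5 log₁₀ d + 5 = m + 5 log₁₀ p + 5, so ∂M/∂p = 5/(p ln 10).
σ_M = (5/ln 10) · (σ_p/p) = 2.1715 × 45/191.3 = 2.1715 × 0.23523 = 0.5108.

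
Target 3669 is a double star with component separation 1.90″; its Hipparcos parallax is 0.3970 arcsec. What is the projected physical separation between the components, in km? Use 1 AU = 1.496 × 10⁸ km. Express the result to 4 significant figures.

7.160 × 10^8 km

d = 1/p = 1/0.3970″ = 2.5189 pc.
At distance d (pc), an angle of θ arcsec spans θ·d AU: s = 1.90 × 2.5189 = 4.7859 AU.
= 4.7859 × 1.496 × 10⁸ km = 7.1597 × 10^8 km.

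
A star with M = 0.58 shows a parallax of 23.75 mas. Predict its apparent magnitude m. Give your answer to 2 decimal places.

d = 1/p = 1/0.02375″ = 42.105 pc.
m − M = 5 log₁₀ d − 5 = 5 log₁₀(42.105) − 5 = 8.1217 − 5 = 3.1217.
m = M + (m − M) = 0.58 + 3.1217 = 3.70.

m = 3.70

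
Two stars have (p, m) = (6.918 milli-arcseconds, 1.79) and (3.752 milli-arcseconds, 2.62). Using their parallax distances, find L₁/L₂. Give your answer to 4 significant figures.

d₁ = 1/p₁ = 1/0.006918″ = 144.55 pc; d₂ = 1/p₂ = 1/0.003752″ = 266.52 pc.
M₁ = m₁ − 5 log₁₀ d₁ + 5 = 1.79 − 10.8001 + 5 = -4.0101.
M₂ = 2.62 − 12.1286 + 5 = -4.5086.
L₁/L₂ = 10^(0.4(M₂ − M₁)) = 10^(0.4 × (-0.4985)) = 10^(-0.19940) = 0.63183.

L₁/L₂ = 0.6318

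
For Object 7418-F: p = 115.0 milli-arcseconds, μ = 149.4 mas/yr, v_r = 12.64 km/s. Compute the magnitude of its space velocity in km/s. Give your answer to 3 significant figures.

d = 1/p = 1/0.1150″ = 8.6957 pc.
μ = 149.4 mas/yr = 0.1494 ″/yr.
v_t = 4.740 μ d = 4.740 × 0.1494 × 8.6957 = 6.1579 km/s.
v = √(v_r² + v_t²) = √(12.64² + 6.1579²) = √197.689 = 14.06 km/s.

14.1 km/s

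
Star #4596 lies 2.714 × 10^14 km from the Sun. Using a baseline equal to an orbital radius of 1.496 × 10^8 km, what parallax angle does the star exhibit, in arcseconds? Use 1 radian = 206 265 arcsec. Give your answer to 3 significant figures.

0.114 arcsec

θ ≈ B/d = (1.496 × 10^8) / (2.714 × 10^14) = 5.5122 × 10^-7 rad.
In arcseconds: 5.5122 × 10^-7 × 206265 = 0.1137″.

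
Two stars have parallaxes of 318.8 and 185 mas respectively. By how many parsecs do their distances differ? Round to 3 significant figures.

d_A = 1/0.3188″ = 3.1368 pc; d_B = 1/0.1850″ = 5.4054 pc.
|d_B − d_A| = |5.4054 − 3.1368| = 2.2686 pc.

2.27 pc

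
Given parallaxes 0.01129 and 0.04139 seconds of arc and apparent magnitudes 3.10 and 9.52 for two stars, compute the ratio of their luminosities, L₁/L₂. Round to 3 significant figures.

d₁ = 1/p₁ = 1/0.01129″ = 88.574 pc; d₂ = 1/p₂ = 1/0.04139″ = 24.16 pc.
M₁ = m₁ − 5 log₁₀ d₁ + 5 = 3.10 − 9.7365 + 5 = -1.6365.
M₂ = 9.52 − 6.9155 + 5 = 7.6045.
L₁/L₂ = 10^(0.4(M₂ − M₁)) = 10^(0.4 × 9.2410) = 10^3.69640 = 4970.5.

L₁/L₂ = 4970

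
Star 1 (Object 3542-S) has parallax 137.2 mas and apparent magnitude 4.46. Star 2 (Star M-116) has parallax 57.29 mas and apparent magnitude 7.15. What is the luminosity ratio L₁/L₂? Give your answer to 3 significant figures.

d₁ = 1/p₁ = 1/0.1372″ = 7.2886 pc; d₂ = 1/p₂ = 1/0.05729″ = 17.455 pc.
M₁ = m₁ − 5 log₁₀ d₁ + 5 = 4.46 − 4.3132 + 5 = 5.1468.
M₂ = 7.15 − 6.2096 + 5 = 5.9404.
L₁/L₂ = 10^(0.4(M₂ − M₁)) = 10^(0.4 × 0.7936) = 10^0.31744 = 2.077.

L₁/L₂ = 2.08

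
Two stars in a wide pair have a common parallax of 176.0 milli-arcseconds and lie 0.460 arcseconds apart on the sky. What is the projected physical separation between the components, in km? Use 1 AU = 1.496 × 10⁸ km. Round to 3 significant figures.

3.91 × 10^8 km

d = 1/p = 1/0.1760″ = 5.6818 pc.
At distance d (pc), an angle of θ arcsec spans θ·d AU: s = 0.460 × 5.6818 = 2.6136 AU.
= 2.6136 × 1.496 × 10⁸ km = 3.9099 × 10^8 km.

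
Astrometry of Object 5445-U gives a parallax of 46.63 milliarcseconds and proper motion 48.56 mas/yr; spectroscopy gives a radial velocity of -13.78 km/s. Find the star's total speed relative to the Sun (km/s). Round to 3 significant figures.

d = 1/p = 1/0.04663″ = 21.445 pc.
μ = 48.56 mas/yr = 0.04856 ″/yr.
v_t = 4.740 μ d = 4.740 × 0.04856 × 21.445 = 4.9361 km/s.
v = √(v_r² + v_t²) = √((-13.78)² + 4.9361²) = √214.253 = 14.637 km/s.

14.6 km/s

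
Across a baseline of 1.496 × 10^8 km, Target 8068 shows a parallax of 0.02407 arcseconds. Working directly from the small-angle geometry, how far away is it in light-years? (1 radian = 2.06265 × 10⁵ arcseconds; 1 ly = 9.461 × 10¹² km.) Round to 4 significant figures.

135.5 ly

θ = 0.02407″ = 0.02407/206265 = 1.1669 × 10^-7 rad.
d = B/θ = (1.496 × 10^8) / (1.1669 × 10^-7) = 1.2820 × 10^15 km = (1.2820 × 10^15) / (9.461 × 10^12) ly = 135.5 ly.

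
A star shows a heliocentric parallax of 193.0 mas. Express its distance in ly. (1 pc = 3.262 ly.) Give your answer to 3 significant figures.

p = 193.0 mas = 0.1930 arcsec.
d = 1/p = 1/0.1930 = 5.1813 pc.
In light-years: 5.1813 × 3.262 = 16.901 ly.

16.9 ly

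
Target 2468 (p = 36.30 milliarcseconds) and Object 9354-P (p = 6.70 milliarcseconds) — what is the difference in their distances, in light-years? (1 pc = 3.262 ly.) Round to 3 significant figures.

d_A = 1/0.03630″ = 27.548 pc; d_B = 1/0.006700″ = 149.25 pc.
|d_B − d_A| = |149.25 − 27.548| = 121.7 pc = 121.7 × 3.262 ly = 396.99 ly.

397 ly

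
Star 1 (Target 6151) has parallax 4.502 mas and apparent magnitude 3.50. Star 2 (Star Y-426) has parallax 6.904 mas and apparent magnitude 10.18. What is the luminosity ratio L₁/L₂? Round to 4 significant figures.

L₁/L₂ = 1105

d₁ = 1/p₁ = 1/0.004502″ = 222.12 pc; d₂ = 1/p₂ = 1/0.006904″ = 144.84 pc.
M₁ = m₁ − 5 log₁₀ d₁ + 5 = 3.50 − 11.7329 + 5 = -3.2329.
M₂ = 10.18 − 10.8044 + 5 = 4.3756.
L₁/L₂ = 10^(0.4(M₂ − M₁)) = 10^(0.4 × 7.6085) = 10^3.04340 = 1105.1.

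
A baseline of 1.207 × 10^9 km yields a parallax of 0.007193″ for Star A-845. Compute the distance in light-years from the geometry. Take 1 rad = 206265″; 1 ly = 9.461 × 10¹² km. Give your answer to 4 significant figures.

3658 ly

θ = 0.007193″ = 0.007193/206265 = 3.4873 × 10^-8 rad.
d = B/θ = (1.207 × 10^9) / (3.4873 × 10^-8) = 3.4611 × 10^16 km = (3.4611 × 10^16) / (9.461 × 10^12) ly = 3658.3 ly.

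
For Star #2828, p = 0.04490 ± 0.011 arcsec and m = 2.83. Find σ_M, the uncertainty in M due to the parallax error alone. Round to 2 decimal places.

σ_M = 0.53 mag

M = m − 5 log₁₀ d + 5 = m + 5 log₁₀ p + 5, so ∂M/∂p = 5/(p ln 10).
σ_M = (5/ln 10) · (σ_p/p) = 2.1715 × 0.011/0.04490 = 2.1715 × 0.24499 = 0.532.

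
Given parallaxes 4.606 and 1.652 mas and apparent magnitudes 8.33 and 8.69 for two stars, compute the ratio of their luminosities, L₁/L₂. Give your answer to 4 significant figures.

L₁/L₂ = 0.1792

d₁ = 1/p₁ = 1/0.004606″ = 217.11 pc; d₂ = 1/p₂ = 1/0.001652″ = 605.33 pc.
M₁ = m₁ − 5 log₁₀ d₁ + 5 = 8.33 − 11.6834 + 5 = 1.6466.
M₂ = 8.69 − 13.9100 + 5 = -0.2200.
L₁/L₂ = 10^(0.4(M₂ − M₁)) = 10^(0.4 × (-1.8666)) = 10^(-0.74664) = 0.17921.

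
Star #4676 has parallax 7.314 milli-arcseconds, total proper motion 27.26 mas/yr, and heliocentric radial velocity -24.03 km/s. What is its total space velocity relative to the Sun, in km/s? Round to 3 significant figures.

29.8 km/s

d = 1/p = 1/0.007314″ = 136.72 pc.
μ = 27.26 mas/yr = 0.02726 ″/yr.
v_t = 4.740 μ d = 4.740 × 0.02726 × 136.72 = 17.666 km/s.
v = √(v_r² + v_t²) = √((-24.03)² + 17.666²) = √889.528 = 29.825 km/s.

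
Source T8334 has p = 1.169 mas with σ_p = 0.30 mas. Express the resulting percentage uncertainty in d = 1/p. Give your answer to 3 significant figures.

25.7%

For d = 1/p, |σ_d/d| = |σ_p/p|.
σ_p/p = 0.30 / 1.169 = 0.25663 = 25.663%.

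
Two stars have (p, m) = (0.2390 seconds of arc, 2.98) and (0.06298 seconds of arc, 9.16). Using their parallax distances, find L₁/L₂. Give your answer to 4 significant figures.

L₁/L₂ = 20.59

d₁ = 1/p₁ = 1/0.2390″ = 4.1841 pc; d₂ = 1/p₂ = 1/0.06298″ = 15.878 pc.
M₁ = m₁ − 5 log₁₀ d₁ + 5 = 2.98 − 3.1080 + 5 = 4.8720.
M₂ = 9.16 − 6.0040 + 5 = 8.1560.
L₁/L₂ = 10^(0.4(M₂ − M₁)) = 10^(0.4 × 3.2840) = 10^1.31360 = 20.587.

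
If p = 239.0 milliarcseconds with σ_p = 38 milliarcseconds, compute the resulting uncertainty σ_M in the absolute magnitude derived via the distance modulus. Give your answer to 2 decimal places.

σ_M = 0.35 mag

M = m − 5 log₁₀ d + 5 = m + 5 log₁₀ p + 5, so ∂M/∂p = 5/(p ln 10).
σ_M = (5/ln 10) · (σ_p/p) = 2.1715 × 38/239.0 = 2.1715 × 0.159 = 0.34527.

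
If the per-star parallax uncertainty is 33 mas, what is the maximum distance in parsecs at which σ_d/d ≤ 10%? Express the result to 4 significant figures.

σ_d/d = σ_p/p, so the condition is σ_p/p ≤ 0.10, i.e. p ≥ σ_p/0.10.
p_min = 33/0.10 = 330 mas = 0.33 arcsec.
d_max = 1/p_min = 1/0.33 = 3.0303 pc.

3.030 pc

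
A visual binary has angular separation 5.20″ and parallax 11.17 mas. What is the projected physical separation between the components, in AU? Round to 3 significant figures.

466 AU

d = 1/p = 1/0.01117″ = 89.526 pc.
At distance d (pc), an angle of θ arcsec spans θ·d AU: s = 5.20 × 89.526 = 465.54 AU.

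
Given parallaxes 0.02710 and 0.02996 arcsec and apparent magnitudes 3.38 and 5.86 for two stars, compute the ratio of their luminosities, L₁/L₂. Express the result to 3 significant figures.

d₁ = 1/p₁ = 1/0.02710″ = 36.9 pc; d₂ = 1/p₂ = 1/0.02996″ = 33.378 pc.
M₁ = m₁ − 5 log₁₀ d₁ + 5 = 3.38 − 7.8351 + 5 = 0.5449.
M₂ = 5.86 − 7.6173 + 5 = 3.2427.
L₁/L₂ = 10^(0.4(M₂ − M₁)) = 10^(0.4 × 2.6978) = 10^1.07912 = 11.998.

L₁/L₂ = 12.0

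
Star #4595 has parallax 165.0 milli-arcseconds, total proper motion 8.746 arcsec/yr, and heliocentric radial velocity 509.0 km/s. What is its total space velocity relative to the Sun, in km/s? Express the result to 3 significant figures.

d = 1/p = 1/0.1650″ = 6.0606 pc.
v_t = 4.740 μ d = 4.740 × 8.746 × 6.0606 = 251.25 km/s.
v = √(v_r² + v_t²) = √(509.0² + 251.25²) = √322208 = 567.63 km/s.

568 km/s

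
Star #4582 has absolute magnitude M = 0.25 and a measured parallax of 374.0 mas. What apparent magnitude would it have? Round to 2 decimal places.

d = 1/p = 1/0.3740″ = 2.6738 pc.
m − M = 5 log₁₀ d − 5 = 5 log₁₀(2.6738) − 5 = 2.1356 − 5 = -2.8644.
m = M + (m − M) = 0.25 + (-2.8644) = -2.61.

m = -2.61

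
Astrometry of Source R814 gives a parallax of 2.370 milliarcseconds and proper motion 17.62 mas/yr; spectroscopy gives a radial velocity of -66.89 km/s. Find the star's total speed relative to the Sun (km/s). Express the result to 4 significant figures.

75.61 km/s

d = 1/p = 1/0.002370″ = 421.94 pc.
μ = 17.62 mas/yr = 0.01762 ″/yr.
v_t = 4.740 μ d = 4.740 × 0.01762 × 421.94 = 35.24 km/s.
v = √(v_r² + v_t²) = √((-66.89)² + 35.24²) = √5716.13 = 75.605 km/s.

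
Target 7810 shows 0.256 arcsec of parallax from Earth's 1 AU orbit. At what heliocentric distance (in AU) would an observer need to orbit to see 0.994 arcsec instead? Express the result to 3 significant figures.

Parallax scales linearly with baseline: p ∝ B, so B = p_target / p_Earth × 1 AU.
B = 0.994 / 0.256 = 3.8828 AU.

3.88 AU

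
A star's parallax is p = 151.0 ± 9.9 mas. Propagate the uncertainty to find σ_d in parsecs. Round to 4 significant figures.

0.4342 pc

d = 1/p, so σ_d = σ_p / p².
σ_d = 0.00990 / (0.1510)² = 0.00990 / 0.022801 = 0.43419 pc.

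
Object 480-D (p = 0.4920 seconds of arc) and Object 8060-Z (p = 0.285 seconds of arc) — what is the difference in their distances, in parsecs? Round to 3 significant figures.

1.48 pc

d_A = 1/0.4920″ = 2.0325 pc; d_B = 1/0.2850″ = 3.5088 pc.
|d_B − d_A| = |3.5088 − 2.0325| = 1.4763 pc.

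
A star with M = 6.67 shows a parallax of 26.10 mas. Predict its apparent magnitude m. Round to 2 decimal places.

m = 9.59

d = 1/p = 1/0.02610″ = 38.314 pc.
m − M = 5 log₁₀ d − 5 = 5 log₁₀(38.314) − 5 = 7.9168 − 5 = 2.9168.
m = M + (m − M) = 6.67 + 2.9168 = 9.59.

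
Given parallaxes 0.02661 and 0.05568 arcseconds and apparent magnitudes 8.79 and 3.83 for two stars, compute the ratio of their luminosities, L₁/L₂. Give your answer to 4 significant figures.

d₁ = 1/p₁ = 1/0.02661″ = 37.58 pc; d₂ = 1/p₂ = 1/0.05568″ = 17.96 pc.
M₁ = m₁ − 5 log₁₀ d₁ + 5 = 8.79 − 7.8748 + 5 = 5.9152.
M₂ = 3.83 − 6.2715 + 5 = 2.5585.
L₁/L₂ = 10^(0.4(M₂ − M₁)) = 10^(0.4 × (-3.3567)) = 10^(-1.34268) = 0.045428.

L₁/L₂ = 0.04543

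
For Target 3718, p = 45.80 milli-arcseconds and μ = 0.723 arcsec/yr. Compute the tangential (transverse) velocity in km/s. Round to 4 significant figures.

d = 1/p = 1/0.04580″ = 21.834 pc.
v_t = 4.74 × μ × d = 4.74 × 0.723 × 21.834 = 74.826 km/s.

74.83 km/s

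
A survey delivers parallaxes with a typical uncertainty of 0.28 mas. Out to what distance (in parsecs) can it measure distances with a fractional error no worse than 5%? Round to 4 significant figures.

178.6 pc

σ_d/d = σ_p/p, so the condition is σ_p/p ≤ 0.05, i.e. p ≥ σ_p/0.05.
p_min = 0.28/0.05 = 5.6 mas = 0.0056 arcsec.
d_max = 1/p_min = 1/0.0056 = 178.57 pc.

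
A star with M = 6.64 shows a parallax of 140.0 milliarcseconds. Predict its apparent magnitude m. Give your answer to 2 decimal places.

m = 5.91

d = 1/p = 1/0.1400″ = 7.1429 pc.
m − M = 5 log₁₀ d − 5 = 5 log₁₀(7.1429) − 5 = 4.2694 − 5 = -0.7306.
m = M + (m − M) = 6.64 + (-0.7306) = 5.91.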